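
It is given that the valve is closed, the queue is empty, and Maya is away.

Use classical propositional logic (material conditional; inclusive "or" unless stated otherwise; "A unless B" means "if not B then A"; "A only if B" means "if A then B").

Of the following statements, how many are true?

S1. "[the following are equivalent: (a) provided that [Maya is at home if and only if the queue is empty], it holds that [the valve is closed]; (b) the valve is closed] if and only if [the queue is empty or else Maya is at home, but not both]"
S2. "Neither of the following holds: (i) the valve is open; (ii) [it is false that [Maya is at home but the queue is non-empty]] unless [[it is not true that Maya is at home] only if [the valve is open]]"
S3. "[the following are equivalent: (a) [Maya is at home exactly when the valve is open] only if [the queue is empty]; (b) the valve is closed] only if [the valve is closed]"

Let W = "Maya is at home" (F), P = "the queue is empty" (T), U = "the valve is open" (F).

S1: Formalization: (((W ↔ P) → ¬U) ↔ ¬U) ↔ (P ⊕ W)

W ↔ P = F ↔ T = F
¬U = ¬F = T
(W ↔ P) → ¬U = F → T = T
¬U = ¬F = T
((W ↔ P) → ¬U) ↔ ¬U = T ↔ T = T
P ⊕ W = T ⊕ F = T
(((W ↔ P) → ¬U) ↔ ¬U) ↔ (P ⊕ W) = T ↔ T = T
Thus S1 is true.

S2: In symbols: U ↓ (¬(W ∧ ¬P) ∨ (¬W → U))

¬P = ¬T = F
W ∧ ¬P = F ∧ F = F
¬(W ∧ ¬P) = ¬F = T
¬W = ¬F = T
¬W → U = T → F = F
¬(W ∧ ¬P) ∨ (¬W → U) = T ∨ F = T
U ↓ (¬(W ∧ ¬P) ∨ (¬W → U)) = F ↓ T = F
So S2 is false.

S3: This is (((W ↔ U) → P) ↔ ¬U) → ¬U.

W ↔ U = F ↔ F = T
(W ↔ U) → P = T → T = T
¬U = ¬F = T
((W ↔ U) → P) ↔ ¬U = T ↔ T = T
¬U = ¬F = T
(((W ↔ U) → P) ↔ ¬U) → ¬U = T → T = T
So S3 is true.

Count: 2.

2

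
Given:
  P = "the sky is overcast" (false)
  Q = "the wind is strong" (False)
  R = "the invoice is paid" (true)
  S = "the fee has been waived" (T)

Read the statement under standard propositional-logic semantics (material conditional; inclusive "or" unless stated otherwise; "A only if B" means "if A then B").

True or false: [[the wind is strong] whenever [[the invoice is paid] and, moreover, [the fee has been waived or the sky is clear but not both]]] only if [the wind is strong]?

Formalization: ((R & (S xor ~P)) -> Q) -> Q

~P = ~F = T
S xor ~P = T xor T = F
R & (S xor ~P) = T & F = F
(R & (S xor ~P)) -> Q = F -> F = T
((R & (S xor ~P)) -> Q) -> Q = T -> F = F

False.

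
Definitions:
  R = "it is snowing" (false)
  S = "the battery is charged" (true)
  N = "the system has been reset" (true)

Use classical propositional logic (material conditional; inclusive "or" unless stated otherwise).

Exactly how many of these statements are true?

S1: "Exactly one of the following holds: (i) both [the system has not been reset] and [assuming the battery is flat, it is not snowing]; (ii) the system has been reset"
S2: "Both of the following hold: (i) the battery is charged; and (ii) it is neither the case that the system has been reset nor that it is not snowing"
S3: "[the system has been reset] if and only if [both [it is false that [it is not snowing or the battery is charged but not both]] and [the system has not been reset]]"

S1: Parsed as (~N & (~S -> ~R)) xor N

~N = ~T = F
~S = ~T = F
~R = ~F = T
~S -> ~R = F -> T = T
~N & (~S -> ~R) = F & T = F
(~N & (~S -> ~R)) xor N = F xor T = T
Hence S1 is true.

S2: In symbols: S & (N nor ~R)

~R = ~F = T
N nor ~R = T nor T = F
S & (N nor ~R) = T & F = F
Hence S2 is false.

S3: Formalization: N <-> (~(~R xor S) & ~N)

~R = ~F = T
~R xor S = T xor T = F
~(~R xor S) = ~F = T
~N = ~T = F
~(~R xor S) & ~N = T & F = F
N <-> (~(~R xor S) & ~N) = T <-> F = F
So S3 is false.

True statements: 1 (S1).

1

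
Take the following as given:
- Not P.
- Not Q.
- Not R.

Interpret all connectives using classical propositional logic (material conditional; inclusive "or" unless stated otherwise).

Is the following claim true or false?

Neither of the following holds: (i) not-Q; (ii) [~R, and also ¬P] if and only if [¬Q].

false

In symbols: ~Q nor ((~R & ~P) <-> ~Q)

~Q = ~F = T
~R = ~F = T
~P = ~F = T
~R & ~P = T & T = T
~Q = ~F = T
(~R & ~P) <-> ~Q = T <-> T = T
~Q nor ((~R & ~P) <-> ~Q) = T nor T = F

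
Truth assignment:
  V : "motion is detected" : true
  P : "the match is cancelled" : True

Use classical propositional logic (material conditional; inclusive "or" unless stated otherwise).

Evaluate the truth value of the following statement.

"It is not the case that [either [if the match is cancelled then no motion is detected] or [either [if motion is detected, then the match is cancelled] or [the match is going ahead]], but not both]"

False.

This is not ((P -> not V) xor ((V -> P) or not P)).

not V = not True = False
P -> not V = True -> False = False
V -> P = True -> True = True
not P = not True = False
(V -> P) or not P = True or False = True
(P -> not V) xor ((V -> P) or not P) = False xor True = True
not ((P -> not V) xor ((V -> P) or not P)) = not True = False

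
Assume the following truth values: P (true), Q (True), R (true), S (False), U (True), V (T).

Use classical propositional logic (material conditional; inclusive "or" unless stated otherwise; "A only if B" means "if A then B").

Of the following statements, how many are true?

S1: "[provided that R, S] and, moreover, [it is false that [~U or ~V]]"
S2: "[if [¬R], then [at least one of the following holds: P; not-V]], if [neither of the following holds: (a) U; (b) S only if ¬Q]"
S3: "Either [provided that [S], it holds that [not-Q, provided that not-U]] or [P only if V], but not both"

1

S1: Parsed as (R → S) ∧ ¬(¬U ∨ ¬V)

R → S = T → F = F
¬U = ¬T = F
¬V = ¬T = F
¬U ∨ ¬V = F ∨ F = F
¬(¬U ∨ ¬V) = ¬F = T
(R → S) ∧ ¬(¬U ∨ ¬V) = F ∧ T = F
So S1 is false.

S2: Parsed as (U ↓ (S → ¬Q)) → (¬R → (P ∨ ¬V))

¬Q = ¬T = F
S → ¬Q = F → F = T
U ↓ (S → ¬Q) = T ↓ T = F
¬R = ¬T = F
¬V = ¬T = F
P ∨ ¬V = T ∨ F = T
¬R → (P ∨ ¬V) = F → T = T
(U ↓ (S → ¬Q)) → (¬R → (P ∨ ¬V)) = F → T = T
So S2 is true.

S3: Formalization: (S → (¬U → ¬Q)) ⊕ (P → V)

¬U = ¬T = F
¬Q = ¬T = F
¬U → ¬Q = F → F = T
S → (¬U → ¬Q) = F → T = T
P → V = T → T = T
(S → (¬U → ¬Q)) ⊕ (P → V) = T ⊕ T = F
Thus S3 is false.

1 of the 3 statements is true (S2).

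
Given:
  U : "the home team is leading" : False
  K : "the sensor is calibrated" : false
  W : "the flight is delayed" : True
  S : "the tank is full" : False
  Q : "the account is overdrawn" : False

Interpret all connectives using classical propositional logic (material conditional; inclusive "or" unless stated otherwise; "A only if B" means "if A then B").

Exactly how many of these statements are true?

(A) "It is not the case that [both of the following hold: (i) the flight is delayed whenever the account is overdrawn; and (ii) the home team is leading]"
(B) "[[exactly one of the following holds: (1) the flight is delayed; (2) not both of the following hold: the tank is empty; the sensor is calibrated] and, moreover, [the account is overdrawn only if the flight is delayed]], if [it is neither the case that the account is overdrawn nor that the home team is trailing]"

(A): In symbols: ~((Q -> W) & U)

Q -> W = F -> T = T
(Q -> W) & U = T & F = F
~((Q -> W) & U) = ~F = T
Thus (A) is true.

(B): In symbols: (Q nor ~U) -> ((W xor (~S nand K)) & (Q -> W))

~U = ~F = T
Q nor ~U = F nor T = F
~S = ~F = T
~S nand K = T nand F = T
W xor (~S nand K) = T xor T = F
Q -> W = F -> T = T
(W xor (~S nand K)) & (Q -> W) = F & T = F
(Q nor ~U) -> ((W xor (~S nand K)) & (Q -> W)) = F -> F = T
Hence (B) is true.

Count: 2.

2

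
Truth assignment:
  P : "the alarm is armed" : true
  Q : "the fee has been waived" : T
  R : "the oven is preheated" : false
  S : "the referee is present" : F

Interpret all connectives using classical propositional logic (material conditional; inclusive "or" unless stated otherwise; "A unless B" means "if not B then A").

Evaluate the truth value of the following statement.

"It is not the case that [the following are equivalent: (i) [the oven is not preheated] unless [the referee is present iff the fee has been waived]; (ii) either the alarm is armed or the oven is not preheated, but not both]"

The statement is true.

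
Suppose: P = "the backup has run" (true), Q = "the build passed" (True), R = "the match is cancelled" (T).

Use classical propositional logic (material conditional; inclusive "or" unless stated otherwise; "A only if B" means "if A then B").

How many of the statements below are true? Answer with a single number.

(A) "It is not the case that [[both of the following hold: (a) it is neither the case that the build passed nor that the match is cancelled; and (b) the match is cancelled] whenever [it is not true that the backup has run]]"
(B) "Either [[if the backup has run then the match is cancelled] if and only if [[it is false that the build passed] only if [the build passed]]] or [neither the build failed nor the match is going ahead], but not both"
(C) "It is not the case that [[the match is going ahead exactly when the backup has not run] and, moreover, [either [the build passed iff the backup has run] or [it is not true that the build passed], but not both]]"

(A): Formalization: ~(~P -> ((Q nor R) & R))

~P = ~T = F
Q nor R = T nor T = F
(Q nor R) & R = F & T = F
~P -> ((Q nor R) & R) = F -> F = T
~(~P -> ((Q nor R) & R)) = ~T = F
Hence (A) is false.

(B): Parsed as ((P -> R) <-> (~Q -> Q)) xor (~Q nor ~R)

P -> R = T -> T = T
~Q = ~T = F
~Q -> Q = F -> T = T
(P -> R) <-> (~Q -> Q) = T <-> T = T
~Q = ~T = F
~R = ~T = F
~Q nor ~R = F nor F = T
((P -> R) <-> (~Q -> Q)) xor (~Q nor ~R) = T xor T = F
Thus (B) is false.

(C): In symbols: ~((~R <-> ~P) & ((Q <-> P) xor ~Q))

~R = ~T = F
~P = ~T = F
~R <-> ~P = F <-> F = T
Q <-> P = T <-> T = T
~Q = ~T = F
(Q <-> P) xor ~Q = T xor F = T
(~R <-> ~P) & ((Q <-> P) xor ~Q) = T & T = T
~((~R <-> ~P) & ((Q <-> P) xor ~Q)) = ~T = F
So (C) is false.

0 of the 3 statements are true (none).

0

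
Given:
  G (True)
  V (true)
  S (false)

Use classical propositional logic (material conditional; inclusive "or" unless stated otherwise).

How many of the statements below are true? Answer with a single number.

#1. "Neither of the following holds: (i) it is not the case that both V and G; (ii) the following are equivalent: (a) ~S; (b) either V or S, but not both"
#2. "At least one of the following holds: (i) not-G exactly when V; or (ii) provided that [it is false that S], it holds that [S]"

#1: Formalization: (V ↑ G) ↓ (¬S ↔ (V ⊕ S))

V ↑ G = T ↑ T = F
¬S = ¬F = T
V ⊕ S = T ⊕ F = T
¬S ↔ (V ⊕ S) = T ↔ T = T
(V ↑ G) ↓ (¬S ↔ (V ⊕ S)) = F ↓ T = F
So #1 is false.

#2: Formalization: (¬G ↔ V) ∨ (¬S → S)

¬G = ¬T = F
¬G ↔ V = F ↔ T = F
¬S = ¬F = T
¬S → S = T → F = F
(¬G ↔ V) ∨ (¬S → S) = F ∨ F = F
So #2 is false.

Count: 0.

0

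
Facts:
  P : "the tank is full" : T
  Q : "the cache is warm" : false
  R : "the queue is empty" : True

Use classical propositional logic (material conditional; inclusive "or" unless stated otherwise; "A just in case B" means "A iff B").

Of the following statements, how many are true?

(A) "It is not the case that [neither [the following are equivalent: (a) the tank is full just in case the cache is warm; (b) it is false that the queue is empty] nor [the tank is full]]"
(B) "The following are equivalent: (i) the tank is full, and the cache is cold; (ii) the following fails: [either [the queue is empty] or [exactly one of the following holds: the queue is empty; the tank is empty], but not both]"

2

(A): This is ¬(((P ↔ Q) ↔ ¬R) ↓ P).

P ↔ Q = T ↔ F = F
¬R = ¬T = F
(P ↔ Q) ↔ ¬R = F ↔ F = T
((P ↔ Q) ↔ ¬R) ↓ P = T ↓ T = F
¬(((P ↔ Q) ↔ ¬R) ↓ P) = ¬F = T
So (A) is true.

(B): Parsed as (P ∧ ¬Q) ↔ ¬(R ⊕ (R ⊕ ¬P))

¬Q = ¬F = T
P ∧ ¬Q = T ∧ T = T
¬P = ¬T = F
R ⊕ ¬P = T ⊕ F = T
R ⊕ (R ⊕ ¬P) = T ⊕ T = F
¬(R ⊕ (R ⊕ ¬P)) = ¬F = T
(P ∧ ¬Q) ↔ ¬(R ⊕ (R ⊕ ¬P)) = T ↔ T = T
So (B) is true.

2 of the 2 statements are true.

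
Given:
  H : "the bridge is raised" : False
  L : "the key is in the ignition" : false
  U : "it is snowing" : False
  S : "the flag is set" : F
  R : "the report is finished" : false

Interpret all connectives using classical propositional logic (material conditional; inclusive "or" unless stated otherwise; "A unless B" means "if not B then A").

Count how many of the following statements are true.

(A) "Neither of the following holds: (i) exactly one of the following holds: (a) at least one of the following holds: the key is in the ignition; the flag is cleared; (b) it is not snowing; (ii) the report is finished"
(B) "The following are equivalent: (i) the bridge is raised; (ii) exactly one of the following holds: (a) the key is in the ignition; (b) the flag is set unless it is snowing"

(A): In symbols: ((L or not S) xor not U) nor R

not S = not False = True
L or not S = False or True = True
not U = not False = True
(L or not S) xor not U = True xor True = False
((L or not S) xor not U) nor R = False nor False = True
Thus (A) is true.

(B): Formalization: H iff (L xor (S or U))

S or U = False or False = False
L xor (S or U) = False xor False = False
H iff (L xor (S or U)) = False iff False = True
So (B) is true.

2 of the 2 statements are true ((A), (B)).

2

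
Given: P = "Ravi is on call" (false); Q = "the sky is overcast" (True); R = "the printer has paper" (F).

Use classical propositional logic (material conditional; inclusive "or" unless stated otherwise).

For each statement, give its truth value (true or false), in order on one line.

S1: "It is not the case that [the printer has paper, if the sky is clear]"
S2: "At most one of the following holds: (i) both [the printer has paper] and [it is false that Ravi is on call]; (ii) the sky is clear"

S1: This is ~(~Q -> R).

~Q = ~T = F
~Q -> R = F -> F = T
~(~Q -> R) = ~T = F
Hence S1 is false.

S2: Parsed as (R & ~P) nand ~Q

~P = ~F = T
R & ~P = F & T = F
~Q = ~T = F
(R & ~P) nand ~Q = F nand F = T
Hence S2 is true.

S1 F; S2 T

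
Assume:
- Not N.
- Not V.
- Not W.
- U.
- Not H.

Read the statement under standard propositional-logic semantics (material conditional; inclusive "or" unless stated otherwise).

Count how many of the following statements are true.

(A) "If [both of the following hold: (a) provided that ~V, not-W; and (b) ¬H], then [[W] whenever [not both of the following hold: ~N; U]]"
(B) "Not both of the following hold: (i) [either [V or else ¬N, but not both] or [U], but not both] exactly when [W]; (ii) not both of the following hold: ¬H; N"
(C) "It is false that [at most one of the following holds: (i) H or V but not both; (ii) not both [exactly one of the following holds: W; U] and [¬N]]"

(A): Formalization: ((not V -> not W) and not H) -> ((not N nand U) -> W)

not V = not False = True
not W = not False = True
not V -> not W = True -> True = True
not H = not False = True
(not V -> not W) and not H = True and True = True
not N = not False = True
not N nand U = True nand True = False
(not N nand U) -> W = False -> False = True
((not V -> not W) and not H) -> ((not N nand U) -> W) = True -> True = True
Hence (A) is true.

(B): Parsed as (((V xor not N) xor U) iff W) nand (not H nand N)

not N = not False = True
V xor not N = False xor True = True
(V xor not N) xor U = True xor True = False
((V xor not N) xor U) iff W = False iff False = True
not H = not False = True
not H nand N = True nand False = True
(((V xor not N) xor U) iff W) nand (not H nand N) = True nand True = False
Thus (B) is false.

(C): In symbols: not ((H xor V) nand ((W xor U) nand not N))

H xor V = False xor False = False
W xor U = False xor True = True
not N = not False = True
(W xor U) nand not N = True nand True = False
(H xor V) nand ((W xor U) nand not N) = False nand False = True
not ((H xor V) nand ((W xor U) nand not N)) = not True = False
So (C) is false.

True statements: 1.

1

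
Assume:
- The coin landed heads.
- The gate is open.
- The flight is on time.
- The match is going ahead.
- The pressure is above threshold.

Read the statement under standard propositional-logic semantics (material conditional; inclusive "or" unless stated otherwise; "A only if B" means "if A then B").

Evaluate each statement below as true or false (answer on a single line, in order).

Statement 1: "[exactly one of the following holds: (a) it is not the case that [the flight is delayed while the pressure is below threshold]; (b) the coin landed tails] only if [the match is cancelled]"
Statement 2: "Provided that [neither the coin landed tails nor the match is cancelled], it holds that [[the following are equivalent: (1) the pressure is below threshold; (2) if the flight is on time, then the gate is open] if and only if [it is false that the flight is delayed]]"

Statement 1 false; Statement 2 false

Let R = "the flight is delayed" (False), D = "the pressure is above threshold" (True), G = "the coin landed heads" (True), V = "the match is cancelled" (False), U = "the gate is open" (True).

Statement 1: Parsed as (not (R and not D) xor not G) -> V

not D = not True = False
R and not D = False and False = False
not (R and not D) = not False = True
not G = not True = False
not (R and not D) xor not G = True xor False = True
(not (R and not D) xor not G) -> V = True -> False = False
Thus Statement 1 is false.

Statement 2: Parsed as (not G nor V) -> ((not D iff (not R -> U)) iff not R)

not G = not True = False
not G nor V = False nor False = True
not D = not True = False
not R = not False = True
not R -> U = True -> True = True
not D iff (not R -> U) = False iff True = False
not R = not False = True
(not D iff (not R -> U)) iff not R = False iff True = False
(not G nor V) -> ((not D iff (not R -> U)) iff not R) = True -> False = False
Hence Statement 2 is false.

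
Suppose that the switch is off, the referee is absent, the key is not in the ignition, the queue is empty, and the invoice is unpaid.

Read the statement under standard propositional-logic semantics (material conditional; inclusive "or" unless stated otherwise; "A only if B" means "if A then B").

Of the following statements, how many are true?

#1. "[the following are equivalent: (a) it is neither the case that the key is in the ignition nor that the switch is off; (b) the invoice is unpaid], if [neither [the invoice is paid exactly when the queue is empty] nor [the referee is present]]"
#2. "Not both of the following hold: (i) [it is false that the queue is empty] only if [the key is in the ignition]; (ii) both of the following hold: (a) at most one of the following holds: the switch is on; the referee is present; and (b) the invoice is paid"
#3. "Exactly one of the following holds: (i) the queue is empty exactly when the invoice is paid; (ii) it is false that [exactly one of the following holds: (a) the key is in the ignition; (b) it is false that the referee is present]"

Let H = "the invoice is paid" (F), N = "the queue is empty" (T), S = "the referee is present" (F), Q = "the key is in the ignition" (F), W = "the switch is on" (F).

#1: Parsed as ((H ↔ N) ↓ S) → ((Q ↓ ¬W) ↔ ¬H)

H ↔ N = F ↔ T = F
(H ↔ N) ↓ S = F ↓ F = T
¬W = ¬F = T
Q ↓ ¬W = F ↓ T = F
¬H = ¬F = T
(Q ↓ ¬W) ↔ ¬H = F ↔ T = F
((H ↔ N) ↓ S) → ((Q ↓ ¬W) ↔ ¬H) = T → F = F
Thus #1 is false.

#2: Parsed as (¬N → Q) ↑ ((W ↑ S) ∧ H)

¬N = ¬T = F
¬N → Q = F → F = T
W ↑ S = F ↑ F = T
(W ↑ S) ∧ H = T ∧ F = F
(¬N → Q) ↑ ((W ↑ S) ∧ H) = T ↑ F = T
Hence #2 is true.

#3: Parsed as (N ↔ H) ⊕ ¬(Q ⊕ ¬S)

N ↔ H = T ↔ F = F
¬S = ¬F = T
Q ⊕ ¬S = F ⊕ T = T
¬(Q ⊕ ¬S) = ¬T = F
(N ↔ H) ⊕ ¬(Q ⊕ ¬S) = F ⊕ F = F
So #3 is false.

Count: 1.

1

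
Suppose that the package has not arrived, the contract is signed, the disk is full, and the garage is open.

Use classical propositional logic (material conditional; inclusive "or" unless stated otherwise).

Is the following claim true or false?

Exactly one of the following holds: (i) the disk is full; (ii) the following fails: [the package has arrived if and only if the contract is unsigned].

The statement is true.

Let R = "the disk is full" (T), P = "the package has arrived" (F), Q = "the contract is signed" (T).
Parsed as R ⊕ ¬(P ↔ ¬Q)

¬Q = ¬T = F
P ↔ ¬Q = F ↔ F = T
¬(P ↔ ¬Q) = ¬T = F
R ⊕ ¬(P ↔ ¬Q) = T ⊕ F = T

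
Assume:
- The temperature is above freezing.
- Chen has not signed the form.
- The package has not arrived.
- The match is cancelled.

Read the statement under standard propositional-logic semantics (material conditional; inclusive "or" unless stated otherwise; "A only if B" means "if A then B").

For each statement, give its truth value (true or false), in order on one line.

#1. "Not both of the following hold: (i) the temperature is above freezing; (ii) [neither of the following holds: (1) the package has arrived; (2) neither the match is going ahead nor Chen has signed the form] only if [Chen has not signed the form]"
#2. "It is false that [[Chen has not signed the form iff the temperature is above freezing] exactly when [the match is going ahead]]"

#1 False / #2 True

Let P = "the temperature is below freezing" (F), R = "the package has arrived" (F), S = "the match is cancelled" (T), Q = "Chen has signed the form" (F).

#1: This is ¬P ↑ ((R ↓ (¬S ↓ Q)) → ¬Q).

¬P = ¬F = T
¬S = ¬T = F
¬S ↓ Q = F ↓ F = T
R ↓ (¬S ↓ Q) = F ↓ T = F
¬Q = ¬F = T
(R ↓ (¬S ↓ Q)) → ¬Q = F → T = T
¬P ↑ ((R ↓ (¬S ↓ Q)) → ¬Q) = T ↑ T = F
Thus #1 is false.

#2: In symbols: ¬((¬Q ↔ ¬P) ↔ ¬S)

¬Q = ¬F = T
¬P = ¬F = T
¬Q ↔ ¬P = T ↔ T = T
¬S = ¬T = F
(¬Q ↔ ¬P) ↔ ¬S = T ↔ F = F
¬((¬Q ↔ ¬P) ↔ ¬S) = ¬F = T
So #2 is true.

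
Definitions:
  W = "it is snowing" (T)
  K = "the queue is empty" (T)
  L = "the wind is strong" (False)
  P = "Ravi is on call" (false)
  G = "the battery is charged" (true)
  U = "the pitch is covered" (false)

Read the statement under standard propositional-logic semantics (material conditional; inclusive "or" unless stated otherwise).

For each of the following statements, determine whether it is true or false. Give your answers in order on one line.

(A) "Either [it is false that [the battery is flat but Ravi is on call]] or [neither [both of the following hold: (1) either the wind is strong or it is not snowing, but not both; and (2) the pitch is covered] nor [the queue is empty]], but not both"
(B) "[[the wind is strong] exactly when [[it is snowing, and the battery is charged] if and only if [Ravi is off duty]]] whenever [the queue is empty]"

(A) T / (B) F

(A): This is not (not G and P) xor (((L xor not W) and U) nor K).

not G = not True = False
not G and P = False and False = False
not (not G and P) = not False = True
not W = not True = False
L xor not W = False xor False = False
(L xor not W) and U = False and False = False
((L xor not W) and U) nor K = False nor True = False
not (not G and P) xor (((L xor not W) and U) nor K) = True xor False = True
So (A) is true.

(B): In symbols: K -> (L iff ((W and G) iff not P))

W and G = True and True = True
not P = not False = True
(W and G) iff not P = True iff True = True
L iff ((W and G) iff not P) = False iff True = False
K -> (L iff ((W and G) iff not P)) = True -> False = False
Thus (B) is false.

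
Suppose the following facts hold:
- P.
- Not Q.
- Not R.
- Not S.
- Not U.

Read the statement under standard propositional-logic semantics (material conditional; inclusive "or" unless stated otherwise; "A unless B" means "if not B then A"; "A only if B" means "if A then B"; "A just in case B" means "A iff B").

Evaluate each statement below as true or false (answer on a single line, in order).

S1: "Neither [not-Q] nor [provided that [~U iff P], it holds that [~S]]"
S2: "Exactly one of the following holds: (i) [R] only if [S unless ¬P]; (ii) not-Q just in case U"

S1: Parsed as ¬Q ↓ ((¬U ↔ P) → ¬S)

¬Q = ¬F = T
¬U = ¬F = T
¬U ↔ P = T ↔ T = T
¬S = ¬F = T
(¬U ↔ P) → ¬S = T → T = T
¬Q ↓ ((¬U ↔ P) → ¬S) = T ↓ T = F
So S1 is false.

S2: Formalization: (R → (S ∨ ¬P)) ⊕ (¬Q ↔ U)

¬P = ¬T = F
S ∨ ¬P = F ∨ F = F
R → (S ∨ ¬P) = F → F = T
¬Q = ¬F = T
¬Q ↔ U = T ↔ F = F
(R → (S ∨ ¬P)) ⊕ (¬Q ↔ U) = T ⊕ F = T
Thus S2 is true.

S1 false, S2 true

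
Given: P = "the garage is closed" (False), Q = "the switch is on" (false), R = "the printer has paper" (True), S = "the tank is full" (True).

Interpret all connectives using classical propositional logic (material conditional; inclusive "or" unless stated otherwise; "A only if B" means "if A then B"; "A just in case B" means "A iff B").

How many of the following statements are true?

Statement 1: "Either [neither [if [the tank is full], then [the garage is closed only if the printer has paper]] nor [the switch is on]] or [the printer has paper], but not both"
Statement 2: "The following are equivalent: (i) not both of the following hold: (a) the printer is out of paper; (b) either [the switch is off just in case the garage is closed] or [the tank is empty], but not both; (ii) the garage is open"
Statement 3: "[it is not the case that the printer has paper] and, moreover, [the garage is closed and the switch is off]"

2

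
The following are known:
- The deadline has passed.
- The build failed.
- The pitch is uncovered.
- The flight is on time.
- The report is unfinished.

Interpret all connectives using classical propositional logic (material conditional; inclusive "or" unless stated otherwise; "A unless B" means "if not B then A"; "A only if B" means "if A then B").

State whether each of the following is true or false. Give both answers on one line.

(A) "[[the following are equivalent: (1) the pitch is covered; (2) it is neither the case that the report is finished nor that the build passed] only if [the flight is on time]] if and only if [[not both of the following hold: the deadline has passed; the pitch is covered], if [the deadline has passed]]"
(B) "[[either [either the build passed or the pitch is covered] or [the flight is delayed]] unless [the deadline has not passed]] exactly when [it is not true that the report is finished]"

Let R = "the pitch is covered" (F), U = "the report is finished" (F), Q = "the build passed" (F), S = "the flight is delayed" (F), P = "the deadline has passed" (T).

(A): This is ((R ↔ (U ↓ Q)) → ¬S) ↔ (P → (P ↑ R)).

U ↓ Q = F ↓ F = T
R ↔ (U ↓ Q) = F ↔ T = F
¬S = ¬F = T
(R ↔ (U ↓ Q)) → ¬S = F → T = T
P ↑ R = T ↑ F = T
P → (P ↑ R) = T → T = T
((R ↔ (U ↓ Q)) → ¬S) ↔ (P → (P ↑ R)) = T ↔ T = T
Thus (A) is true.

(B): Parsed as (((Q ∨ R) ∨ S) ∨ ¬P) ↔ ¬U

Q ∨ R = F ∨ F = F
(Q ∨ R) ∨ S = F ∨ F = F
¬P = ¬T = F
((Q ∨ R) ∨ S) ∨ ¬P = F ∨ F = F
¬U = ¬F = T
(((Q ∨ R) ∨ S) ∨ ¬P) ↔ ¬U = F ↔ T = F
So (B) is false.

(A) True, (B) False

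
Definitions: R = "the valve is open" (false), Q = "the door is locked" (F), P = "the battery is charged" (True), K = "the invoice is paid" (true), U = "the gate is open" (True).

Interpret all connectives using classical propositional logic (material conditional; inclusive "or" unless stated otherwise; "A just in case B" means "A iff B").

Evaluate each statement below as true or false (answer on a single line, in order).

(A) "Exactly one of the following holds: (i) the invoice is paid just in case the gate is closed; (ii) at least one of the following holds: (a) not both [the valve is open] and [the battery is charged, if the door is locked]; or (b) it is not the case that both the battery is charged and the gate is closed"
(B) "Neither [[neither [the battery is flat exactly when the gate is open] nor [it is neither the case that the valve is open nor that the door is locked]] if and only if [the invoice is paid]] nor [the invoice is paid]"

(A): Parsed as (K iff not U) xor ((R nand (Q -> P)) or (P nand not U))

not U = not True = False
K iff not U = True iff False = False
Q -> P = False -> True = True
R nand (Q -> P) = False nand True = True
not U = not True = False
P nand not U = True nand False = True
(R nand (Q -> P)) or (P nand not U) = True or True = True
(K iff not U) xor ((R nand (Q -> P)) or (P nand not U)) = False xor True = True
Hence (A) is true.

(B): Formalization: (((not P iff U) nor (R nor Q)) iff K) nor K

not P = not True = False
not P iff U = False iff True = False
R nor Q = False nor False = True
(not P iff U) nor (R nor Q) = False nor True = False
((not P iff U) nor (R nor Q)) iff K = False iff True = False
(((not P iff U) nor (R nor Q)) iff K) nor K = False nor True = False
So (B) is false.

(A) T / (B) F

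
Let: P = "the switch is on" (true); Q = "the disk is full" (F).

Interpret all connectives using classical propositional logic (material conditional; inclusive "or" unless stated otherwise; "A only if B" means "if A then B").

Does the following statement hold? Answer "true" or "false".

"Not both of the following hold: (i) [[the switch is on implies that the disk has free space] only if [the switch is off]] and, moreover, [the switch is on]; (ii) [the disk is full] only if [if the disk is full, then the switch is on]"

true

Formalization: (((P -> ~Q) -> ~P) & P) nand (Q -> (Q -> P))

~Q = ~F = T
P -> ~Q = T -> T = T
~P = ~T = F
(P -> ~Q) -> ~P = T -> F = F
((P -> ~Q) -> ~P) & P = F & T = F
Q -> P = F -> T = T
Q -> (Q -> P) = F -> T = T
(((P -> ~Q) -> ~P) & P) nand (Q -> (Q -> P)) = F nand T = T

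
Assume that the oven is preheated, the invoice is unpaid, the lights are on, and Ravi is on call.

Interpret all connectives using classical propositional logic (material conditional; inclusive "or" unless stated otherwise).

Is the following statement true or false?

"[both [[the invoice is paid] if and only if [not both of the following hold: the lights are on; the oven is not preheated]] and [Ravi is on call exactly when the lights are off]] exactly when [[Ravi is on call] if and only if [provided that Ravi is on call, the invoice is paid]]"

Let V = "the invoice is paid" (False), M = "the lights are on" (True), R = "the oven is preheated" (True), N = "Ravi is on call" (True).
In symbols: ((V iff (M nand not R)) and (N iff not M)) iff (N iff (N -> V))

not R = not True = False
M nand not R = True nand False = True
V iff (M nand not R) = False iff True = False
not M = not True = False
N iff not M = True iff False = False
(V iff (M nand not R)) and (N iff not M) = False and False = False
N -> V = True -> False = False
N iff (N -> V) = True iff False = False
((V iff (M nand not R)) and (N iff not M)) iff (N iff (N -> V)) = False iff False = True

True.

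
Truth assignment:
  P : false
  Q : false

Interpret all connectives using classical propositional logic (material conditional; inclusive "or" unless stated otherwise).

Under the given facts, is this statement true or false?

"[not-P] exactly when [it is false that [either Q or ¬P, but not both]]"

Values: P=F, Q=F.
Formalization: ¬P ↔ ¬(Q ⊕ ¬P)

¬P = ¬F = T
¬P = ¬F = T
Q ⊕ ¬P = F ⊕ T = T
¬(Q ⊕ ¬P) = ¬T = F
¬P ↔ ¬(Q ⊕ ¬P) = T ↔ F = F

false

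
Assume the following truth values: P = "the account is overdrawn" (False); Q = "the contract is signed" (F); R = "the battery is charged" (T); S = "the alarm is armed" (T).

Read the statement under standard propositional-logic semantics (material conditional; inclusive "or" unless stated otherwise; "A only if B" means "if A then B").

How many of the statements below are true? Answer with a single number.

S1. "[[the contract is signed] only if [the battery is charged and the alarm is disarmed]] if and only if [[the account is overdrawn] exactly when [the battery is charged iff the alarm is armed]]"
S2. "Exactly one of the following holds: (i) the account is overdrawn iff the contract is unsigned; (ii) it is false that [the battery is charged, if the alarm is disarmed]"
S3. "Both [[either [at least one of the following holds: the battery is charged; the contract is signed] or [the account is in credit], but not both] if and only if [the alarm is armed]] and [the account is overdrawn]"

0

S1: Parsed as (Q → (R ∧ ¬S)) ↔ (P ↔ (R ↔ S))

¬S = ¬T = F
R ∧ ¬S = T ∧ F = F
Q → (R ∧ ¬S) = F → F = T
R ↔ S = T ↔ T = T
P ↔ (R ↔ S) = F ↔ T = F
(Q → (R ∧ ¬S)) ↔ (P ↔ (R ↔ S)) = T ↔ F = F
Thus S1 is false.

S2: Formalization: (P ↔ ¬Q) ⊕ ¬(¬S → R)

¬Q = ¬F = T
P ↔ ¬Q = F ↔ T = F
¬S = ¬T = F
¬S → R = F → T = T
¬(¬S → R) = ¬T = F
(P ↔ ¬Q) ⊕ ¬(¬S → R) = F ⊕ F = F
So S2 is false.

S3: In symbols: (((R ∨ Q) ⊕ ¬P) ↔ S) ∧ P

R ∨ Q = T ∨ F = T
¬P = ¬F = T
(R ∨ Q) ⊕ ¬P = T ⊕ T = F
((R ∨ Q) ⊕ ¬P) ↔ S = F ↔ T = F
(((R ∨ Q) ⊕ ¬P) ↔ S) ∧ P = F ∧ F = F
Thus S3 is false.

Count: 0.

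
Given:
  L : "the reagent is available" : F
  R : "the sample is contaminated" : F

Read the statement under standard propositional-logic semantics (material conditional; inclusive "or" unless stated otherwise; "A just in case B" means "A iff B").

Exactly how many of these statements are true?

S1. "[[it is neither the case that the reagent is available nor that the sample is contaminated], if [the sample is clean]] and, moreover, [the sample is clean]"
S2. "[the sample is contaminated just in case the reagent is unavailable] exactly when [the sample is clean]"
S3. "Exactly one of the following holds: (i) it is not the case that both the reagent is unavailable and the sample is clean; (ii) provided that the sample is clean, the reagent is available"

S1: In symbols: (¬R → (L ↓ R)) ∧ ¬R

¬R = ¬F = T
L ↓ R = F ↓ F = T
¬R → (L ↓ R) = T → T = T
¬R = ¬F = T
(¬R → (L ↓ R)) ∧ ¬R = T ∧ T = T
Hence S1 is true.

S2: In symbols: (R ↔ ¬L) ↔ ¬R

¬L = ¬F = T
R ↔ ¬L = F ↔ T = F
¬R = ¬F = T
(R ↔ ¬L) ↔ ¬R = F ↔ T = F
Hence S2 is false.

S3: In symbols: (¬L ↑ ¬R) ⊕ (¬R → L)

¬L = ¬F = T
¬R = ¬F = T
¬L ↑ ¬R = T ↑ T = F
¬R = ¬F = T
¬R → L = T → F = F
(¬L ↑ ¬R) ⊕ (¬R → L) = F ⊕ F = F
Hence S3 is false.

Count: 1.

1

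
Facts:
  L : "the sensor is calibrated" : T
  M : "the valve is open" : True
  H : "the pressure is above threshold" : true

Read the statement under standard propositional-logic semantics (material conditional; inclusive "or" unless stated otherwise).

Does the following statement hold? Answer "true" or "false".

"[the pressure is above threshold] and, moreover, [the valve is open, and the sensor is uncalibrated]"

False

Parsed as H ∧ (M ∧ ¬L)

¬L = ¬T = F
M ∧ ¬L = T ∧ F = F
H ∧ (M ∧ ¬L) = T ∧ F = F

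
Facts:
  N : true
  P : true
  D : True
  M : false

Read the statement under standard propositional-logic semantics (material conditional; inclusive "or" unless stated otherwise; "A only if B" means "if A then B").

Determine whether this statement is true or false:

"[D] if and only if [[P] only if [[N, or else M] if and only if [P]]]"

This is D ↔ (P → ((N ∨ M) ↔ P)).

N ∨ M = T ∨ F = T
(N ∨ M) ↔ P = T ↔ T = T
P → ((N ∨ M) ↔ P) = T → T = T
D ↔ (P → ((N ∨ M) ↔ P)) = T ↔ T = T

True.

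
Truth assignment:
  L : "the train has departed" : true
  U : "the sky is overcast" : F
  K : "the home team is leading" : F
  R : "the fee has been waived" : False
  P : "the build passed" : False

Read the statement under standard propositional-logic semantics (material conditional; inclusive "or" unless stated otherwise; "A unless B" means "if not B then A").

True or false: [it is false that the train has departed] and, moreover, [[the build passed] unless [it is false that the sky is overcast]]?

False.

Parsed as ¬L ∧ (P ∨ ¬U)

¬L = ¬T = F
¬U = ¬F = T
P ∨ ¬U = F ∨ T = T
¬L ∧ (P ∨ ¬U) = F ∧ T = F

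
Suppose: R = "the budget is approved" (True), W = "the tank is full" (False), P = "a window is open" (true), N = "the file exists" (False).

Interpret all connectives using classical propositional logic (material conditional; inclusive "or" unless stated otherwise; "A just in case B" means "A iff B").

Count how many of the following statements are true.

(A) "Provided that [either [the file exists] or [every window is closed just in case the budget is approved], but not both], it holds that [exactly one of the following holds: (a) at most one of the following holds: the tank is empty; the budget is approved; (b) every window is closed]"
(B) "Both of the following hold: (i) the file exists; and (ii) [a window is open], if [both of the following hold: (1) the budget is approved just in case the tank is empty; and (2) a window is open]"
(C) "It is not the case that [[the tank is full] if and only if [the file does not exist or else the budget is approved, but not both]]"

1

(A): Parsed as (N ⊕ (¬P ↔ R)) → ((¬W ↑ R) ⊕ ¬P)

¬P = ¬T = F
¬P ↔ R = F ↔ T = F
N ⊕ (¬P ↔ R) = F ⊕ F = F
¬W = ¬F = T
¬W ↑ R = T ↑ T = F
¬P = ¬T = F
(¬W ↑ R) ⊕ ¬P = F ⊕ F = F
(N ⊕ (¬P ↔ R)) → ((¬W ↑ R) ⊕ ¬P) = F → F = T
Thus (A) is true.

(B): Parsed as N ∧ (((R ↔ ¬W) ∧ P) → P)

¬W = ¬F = T
R ↔ ¬W = T ↔ T = T
(R ↔ ¬W) ∧ P = T ∧ T = T
((R ↔ ¬W) ∧ P) → P = T → T = T
N ∧ (((R ↔ ¬W) ∧ P) → P) = F ∧ T = F
Hence (B) is false.

(C): Formalization: ¬(W ↔ (¬N ⊕ R))

¬N = ¬F = T
¬N ⊕ R = T ⊕ T = F
W ↔ (¬N ⊕ R) = F ↔ F = T
¬(W ↔ (¬N ⊕ R)) = ¬T = F
Hence (C) is false.

Count: 1.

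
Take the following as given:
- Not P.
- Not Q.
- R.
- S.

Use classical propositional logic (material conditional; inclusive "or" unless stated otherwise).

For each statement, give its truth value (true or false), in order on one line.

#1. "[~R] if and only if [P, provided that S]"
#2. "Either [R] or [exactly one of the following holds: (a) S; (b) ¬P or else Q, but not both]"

#1 True / #2 True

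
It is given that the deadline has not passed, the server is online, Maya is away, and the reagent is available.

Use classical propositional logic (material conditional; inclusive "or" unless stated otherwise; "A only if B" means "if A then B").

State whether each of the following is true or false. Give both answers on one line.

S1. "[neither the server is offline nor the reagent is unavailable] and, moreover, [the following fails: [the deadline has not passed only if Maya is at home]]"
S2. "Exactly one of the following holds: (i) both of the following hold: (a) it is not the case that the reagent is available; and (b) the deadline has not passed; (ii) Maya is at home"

Let Q = "the server is online" (T), S = "the reagent is available" (T), P = "the deadline has passed" (F), R = "Maya is at home" (F).

S1: Parsed as (¬Q ↓ ¬S) ∧ ¬(¬P → R)

¬Q = ¬T = F
¬S = ¬T = F
¬Q ↓ ¬S = F ↓ F = T
¬P = ¬F = T
¬P → R = T → F = F
¬(¬P → R) = ¬F = T
(¬Q ↓ ¬S) ∧ ¬(¬P → R) = T ∧ T = T
Hence S1 is true.

S2: Formalization: (¬S ∧ ¬P) ⊕ R

¬S = ¬T = F
¬P = ¬F = T
¬S ∧ ¬P = F ∧ T = F
(¬S ∧ ¬P) ⊕ R = F ⊕ F = F
Hence S2 is false.

S1 true, S2 false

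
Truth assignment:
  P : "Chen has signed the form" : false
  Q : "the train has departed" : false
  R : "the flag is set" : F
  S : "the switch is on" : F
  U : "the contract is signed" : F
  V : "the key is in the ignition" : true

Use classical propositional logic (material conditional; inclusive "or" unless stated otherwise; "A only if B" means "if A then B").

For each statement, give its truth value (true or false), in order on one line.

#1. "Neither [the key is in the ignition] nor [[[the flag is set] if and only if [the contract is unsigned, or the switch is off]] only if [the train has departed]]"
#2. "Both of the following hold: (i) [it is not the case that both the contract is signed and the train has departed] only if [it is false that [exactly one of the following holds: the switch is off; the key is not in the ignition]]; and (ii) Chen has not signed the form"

#1 false, #2 false

#1: In symbols: V ↓ ((R ↔ (¬U ∨ ¬S)) → Q)

¬U = ¬F = T
¬S = ¬F = T
¬U ∨ ¬S = T ∨ T = T
R ↔ (¬U ∨ ¬S) = F ↔ T = F
(R ↔ (¬U ∨ ¬S)) → Q = F → F = T
V ↓ ((R ↔ (¬U ∨ ¬S)) → Q) = T ↓ T = F
So #1 is false.

#2: In symbols: ((U ↑ Q) → ¬(¬S ⊕ ¬V)) ∧ ¬P

U ↑ Q = F ↑ F = T
¬S = ¬F = T
¬V = ¬T = F
¬S ⊕ ¬V = T ⊕ F = T
¬(¬S ⊕ ¬V) = ¬T = F
(U ↑ Q) → ¬(¬S ⊕ ¬V) = T → F = F
¬P = ¬F = T
((U ↑ Q) → ¬(¬S ⊕ ¬V)) ∧ ¬P = F ∧ T = F
Thus #2 is false.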